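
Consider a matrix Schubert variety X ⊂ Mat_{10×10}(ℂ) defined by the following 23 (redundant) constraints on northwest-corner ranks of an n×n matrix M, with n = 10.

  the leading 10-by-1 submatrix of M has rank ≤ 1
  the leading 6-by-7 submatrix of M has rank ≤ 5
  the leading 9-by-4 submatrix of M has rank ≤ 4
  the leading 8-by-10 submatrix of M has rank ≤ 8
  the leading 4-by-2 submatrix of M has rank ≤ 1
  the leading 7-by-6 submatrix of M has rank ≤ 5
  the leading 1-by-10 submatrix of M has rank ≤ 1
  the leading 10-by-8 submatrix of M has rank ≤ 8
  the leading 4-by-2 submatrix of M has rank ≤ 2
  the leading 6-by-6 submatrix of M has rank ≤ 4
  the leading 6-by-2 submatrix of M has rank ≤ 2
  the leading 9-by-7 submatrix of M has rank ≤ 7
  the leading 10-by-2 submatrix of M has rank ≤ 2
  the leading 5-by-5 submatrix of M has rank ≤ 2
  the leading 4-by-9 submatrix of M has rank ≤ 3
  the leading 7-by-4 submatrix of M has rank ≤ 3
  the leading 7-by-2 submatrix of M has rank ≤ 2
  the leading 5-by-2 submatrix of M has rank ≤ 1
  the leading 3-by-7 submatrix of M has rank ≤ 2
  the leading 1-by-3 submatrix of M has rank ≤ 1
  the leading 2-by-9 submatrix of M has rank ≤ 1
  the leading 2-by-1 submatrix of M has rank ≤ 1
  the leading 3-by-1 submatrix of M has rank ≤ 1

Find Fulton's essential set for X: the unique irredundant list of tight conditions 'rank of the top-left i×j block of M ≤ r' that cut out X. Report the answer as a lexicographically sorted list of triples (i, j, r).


Reconstructing r_w from the 23 given conditions:

  i=1: 1  1  1  1  1  1  1  1  1  1
  i=2: 1  1  1  1  1  1  1  1  1  2
  i=3: 1  1  2  2  2  2  2  2  2  3
  i=4: 1  1  2  2  2  3  3  3  3  4
  i=5: 1  1  2  2  2  3  4  4  4  5
  i=6: 1  2  3  3  3  4  5  5  5  6
  i=7: 1  2  3  3  4  5  6  6  6  7
  i=8: 1  2  3  4  5  6  7  7  7  8
  i=9: 1  2  3  4  5  6  7  8  8  9
  i=10: 1  2  3  4  5  6  7  8  9  10

second differences of R give the permutation w = (1, 10, 3, 6, 7, 2, 5, 4, 8, 9).

Rothe diagram D(w) (16 cells), 4 SE-corners (essential conditions):

[(2, 9, 1), (5, 2, 1), (5, 5, 2), (7, 4, 3)]


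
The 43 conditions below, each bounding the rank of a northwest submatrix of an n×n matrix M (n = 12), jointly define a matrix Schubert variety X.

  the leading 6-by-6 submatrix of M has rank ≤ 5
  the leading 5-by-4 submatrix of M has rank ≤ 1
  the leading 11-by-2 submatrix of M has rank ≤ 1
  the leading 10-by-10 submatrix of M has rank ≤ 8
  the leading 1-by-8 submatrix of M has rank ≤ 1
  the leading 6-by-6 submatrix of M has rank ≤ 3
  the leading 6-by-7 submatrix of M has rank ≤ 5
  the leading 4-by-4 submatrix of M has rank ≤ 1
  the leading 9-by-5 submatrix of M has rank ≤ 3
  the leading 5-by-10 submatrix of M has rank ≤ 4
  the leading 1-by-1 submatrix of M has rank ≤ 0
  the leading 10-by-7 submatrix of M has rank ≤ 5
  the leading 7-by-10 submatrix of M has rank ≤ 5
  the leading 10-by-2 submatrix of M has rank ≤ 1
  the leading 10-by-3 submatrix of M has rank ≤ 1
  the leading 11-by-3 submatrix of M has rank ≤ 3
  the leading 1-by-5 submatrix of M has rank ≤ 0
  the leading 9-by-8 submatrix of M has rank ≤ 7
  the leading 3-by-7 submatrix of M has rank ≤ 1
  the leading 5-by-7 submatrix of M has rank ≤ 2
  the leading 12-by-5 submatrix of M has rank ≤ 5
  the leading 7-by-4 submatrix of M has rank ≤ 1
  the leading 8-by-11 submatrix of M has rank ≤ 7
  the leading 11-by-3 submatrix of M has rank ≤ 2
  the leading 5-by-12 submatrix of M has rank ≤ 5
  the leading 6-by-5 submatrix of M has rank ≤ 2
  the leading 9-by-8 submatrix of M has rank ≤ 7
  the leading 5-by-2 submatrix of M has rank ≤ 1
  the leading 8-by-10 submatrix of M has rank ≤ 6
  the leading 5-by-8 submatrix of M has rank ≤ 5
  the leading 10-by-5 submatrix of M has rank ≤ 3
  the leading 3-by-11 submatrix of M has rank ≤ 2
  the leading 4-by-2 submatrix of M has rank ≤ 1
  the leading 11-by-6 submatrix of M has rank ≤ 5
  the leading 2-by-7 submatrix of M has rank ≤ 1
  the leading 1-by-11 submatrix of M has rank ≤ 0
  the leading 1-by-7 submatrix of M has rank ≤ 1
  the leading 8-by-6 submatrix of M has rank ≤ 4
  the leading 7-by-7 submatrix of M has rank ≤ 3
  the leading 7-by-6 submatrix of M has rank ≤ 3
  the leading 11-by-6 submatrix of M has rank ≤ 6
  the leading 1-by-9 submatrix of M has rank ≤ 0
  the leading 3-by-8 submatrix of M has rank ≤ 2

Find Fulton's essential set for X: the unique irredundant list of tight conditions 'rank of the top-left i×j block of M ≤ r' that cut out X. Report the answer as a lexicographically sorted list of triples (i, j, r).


Reconstructing r_w from the 43 given conditions:

  i=1: 0 | 0 | 0 | 0 | 0 | 0 | 0 | 0 | 0 | 0 | 0 | 1
  i=2: 1 | 1 | 1 | 1 | 1 | 1 | 1 | 1 | 1 | 1 | 1 | 2
  i=3: 1 | 1 | 1 | 1 | 1 | 1 | 1 | 2 | 2 | 2 | 2 | 3
  i=4: 1 | 1 | 1 | 1 | 2 | 2 | 2 | 3 | 3 | 3 | 3 | 4
  i=5: 1 | 1 | 1 | 1 | 2 | 2 | 2 | 3 | 4 | 4 | 4 | 5
  i=6: 1 | 1 | 1 | 1 | 2 | 3 | 3 | 4 | 5 | 5 | 5 | 6
  i=7: 1 | 1 | 1 | 1 | 2 | 3 | 3 | 4 | 5 | 5 | 6 | 7
  i=8: 1 | 1 | 1 | 2 | 3 | 4 | 4 | 5 | 6 | 6 | 7 | 8
  i=9: 1 | 1 | 1 | 2 | 3 | 4 | 5 | 6 | 7 | 7 | 8 | 9
  i=10: 1 | 1 | 1 | 2 | 3 | 4 | 5 | 6 | 7 | 8 | 9 | 10
  i=11: 1 | 1 | 2 | 3 | 4 | 5 | 6 | 7 | 8 | 9 | 10 | 11
  i=12: 1 | 2 | 3 | 4 | 5 | 6 | 7 | 8 | 9 | 10 | 11 | 12

the unique w with this rank table is (12, 1, 8, 5, 9, 6, 11, 4, 7, 10, 3, 2).

D(w) has 40 cells with 8 SE-corners; essential set:

[(1, 11, 0), (3, 7, 1), (5, 7, 2), (7, 4, 1), (7, 7, 3), (7, 10, 5), (10, 3, 1), (11, 2, 1)]


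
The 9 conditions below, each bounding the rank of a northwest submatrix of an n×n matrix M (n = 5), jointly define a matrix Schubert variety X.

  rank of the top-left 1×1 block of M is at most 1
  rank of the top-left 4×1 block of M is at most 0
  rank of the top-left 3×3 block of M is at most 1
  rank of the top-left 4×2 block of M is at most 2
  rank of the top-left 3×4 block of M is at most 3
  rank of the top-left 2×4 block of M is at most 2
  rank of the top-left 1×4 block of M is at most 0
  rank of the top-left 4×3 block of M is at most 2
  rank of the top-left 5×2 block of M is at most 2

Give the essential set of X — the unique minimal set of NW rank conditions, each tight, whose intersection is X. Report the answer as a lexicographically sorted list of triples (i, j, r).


Computing R[i][j] = min implied NW-rank bound (n=5, 9 conditions):

  row 1: 0, 0, 0, 0, 1
  row 2: 0, 1, 1, 1, 2
  row 3: 0, 1, 1, 2, 3
  row 4: 0, 1, 2, 3, 4
  row 5: 1, 2, 3, 4, 5

the unique w with this rank table is (5, 2, 4, 3, 1).

D(w) has 8 cells with 3 SE-corners; essential set:

[(1, 4, 0), (3, 3, 1), (4, 1, 0)]


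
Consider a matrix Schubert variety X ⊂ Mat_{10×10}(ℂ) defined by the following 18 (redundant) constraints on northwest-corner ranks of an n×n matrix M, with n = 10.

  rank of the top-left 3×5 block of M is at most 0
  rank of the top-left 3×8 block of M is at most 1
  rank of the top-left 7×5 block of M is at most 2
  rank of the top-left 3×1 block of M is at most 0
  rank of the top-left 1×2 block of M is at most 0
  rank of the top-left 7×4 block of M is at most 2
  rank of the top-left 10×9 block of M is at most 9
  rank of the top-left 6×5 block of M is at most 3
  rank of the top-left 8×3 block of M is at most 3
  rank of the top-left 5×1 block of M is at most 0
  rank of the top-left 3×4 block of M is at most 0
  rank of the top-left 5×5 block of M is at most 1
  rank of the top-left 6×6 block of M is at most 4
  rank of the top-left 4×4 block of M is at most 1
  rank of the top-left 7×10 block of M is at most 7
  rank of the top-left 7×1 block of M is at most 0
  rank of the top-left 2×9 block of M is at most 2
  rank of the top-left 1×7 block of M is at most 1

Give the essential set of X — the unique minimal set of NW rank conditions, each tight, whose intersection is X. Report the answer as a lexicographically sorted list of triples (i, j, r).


Computing R[i][j] = min implied NW-rank bound (n=10, 18 conditions):

  row 1: 0  0  0  0  0  1  1  1  1  1
  row 2: 0  0  0  0  0  1  1  1  2  2
  row 3: 0  0  0  0  0  1  1  1  2  3
  row 4: 0  1  1  1  1  2  2  2  3  4
  row 5: 0  1  1  1  1  2  3  3  4  5
  row 6: 0  1  2  2  2  3  4  4  5  6
  row 7: 0  1  2  2  2  3  4  5  6  7
  row 8: 1  2  3  3  3  4  5  6  7  8
  row 9: 1  2  3  4  4  5  6  7  8  9
  row 10: 1  2  3  4  5  6  7  8  9  10

hence w(1..10) = (6, 9, 10, 2, 7, 3, 8, 1, 4, 5).

|D(w)|=28, |Ess(w)|=5:

[(3, 5, 0), (3, 8, 1), (5, 5, 1), (7, 1, 0), (7, 5, 2)]


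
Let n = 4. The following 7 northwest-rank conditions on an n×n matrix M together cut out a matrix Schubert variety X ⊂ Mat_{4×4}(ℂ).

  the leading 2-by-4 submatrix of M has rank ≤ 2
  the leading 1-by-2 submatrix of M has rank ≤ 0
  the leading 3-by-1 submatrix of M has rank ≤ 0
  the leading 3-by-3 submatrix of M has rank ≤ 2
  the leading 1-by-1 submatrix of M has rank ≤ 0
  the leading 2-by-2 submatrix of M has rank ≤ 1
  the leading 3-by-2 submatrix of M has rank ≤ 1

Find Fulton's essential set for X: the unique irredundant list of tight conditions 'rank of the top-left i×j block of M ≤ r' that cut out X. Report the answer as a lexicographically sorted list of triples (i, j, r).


Propagating the 7 rank bounds to every northwest block:

  i=1: 0, 0, 1, 1
  i=2: 0, 1, 2, 2
  i=3: 0, 1, 2, 3
  i=4: 1, 2, 3, 4

hence w(1..4) = (3, 2, 4, 1).

Rothe diagram D(w) (4 cells), 2 SE-corners (essential conditions):

[(1, 2, 0), (3, 1, 0)]


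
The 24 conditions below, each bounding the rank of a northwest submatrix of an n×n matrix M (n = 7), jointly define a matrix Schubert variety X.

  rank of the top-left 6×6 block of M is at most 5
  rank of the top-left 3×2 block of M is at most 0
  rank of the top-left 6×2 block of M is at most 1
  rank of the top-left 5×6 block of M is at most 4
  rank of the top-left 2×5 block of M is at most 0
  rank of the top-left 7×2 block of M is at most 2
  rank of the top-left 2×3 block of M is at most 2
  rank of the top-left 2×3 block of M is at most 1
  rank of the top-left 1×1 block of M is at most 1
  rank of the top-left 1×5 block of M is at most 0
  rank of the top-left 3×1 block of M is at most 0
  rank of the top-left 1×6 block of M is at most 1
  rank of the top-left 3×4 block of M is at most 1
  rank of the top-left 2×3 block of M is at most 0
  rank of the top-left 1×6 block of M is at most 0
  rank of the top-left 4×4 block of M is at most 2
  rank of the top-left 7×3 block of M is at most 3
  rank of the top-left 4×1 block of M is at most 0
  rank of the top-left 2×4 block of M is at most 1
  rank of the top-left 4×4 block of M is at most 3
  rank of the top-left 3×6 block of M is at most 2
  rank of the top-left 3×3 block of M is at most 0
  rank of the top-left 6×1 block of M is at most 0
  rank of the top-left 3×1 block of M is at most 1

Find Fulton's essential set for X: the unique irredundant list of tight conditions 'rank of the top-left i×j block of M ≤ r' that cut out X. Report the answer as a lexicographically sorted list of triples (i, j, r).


Recovering R(i,j) via the rank-extension bound from the 24 conditions:

  R[1]: 0  0  0  0  0  0  1
  R[2]: 0  0  0  0  0  1  2
  R[3]: 0  0  0  1  1  2  3
  R[4]: 0  1  1  2  2  3  4
  R[5]: 0  1  2  3  3  4  5
  R[6]: 0  1  2  3  4  5  6
  R[7]: 1  2  3  4  5  6  7

the unique w with this rank table is (7, 6, 4, 2, 3, 5, 1).

4 SE-corners of the 17-cell Rothe diagram give Ess(w):

[(1, 6, 0), (2, 5, 0), (3, 3, 0), (6, 1, 0)]


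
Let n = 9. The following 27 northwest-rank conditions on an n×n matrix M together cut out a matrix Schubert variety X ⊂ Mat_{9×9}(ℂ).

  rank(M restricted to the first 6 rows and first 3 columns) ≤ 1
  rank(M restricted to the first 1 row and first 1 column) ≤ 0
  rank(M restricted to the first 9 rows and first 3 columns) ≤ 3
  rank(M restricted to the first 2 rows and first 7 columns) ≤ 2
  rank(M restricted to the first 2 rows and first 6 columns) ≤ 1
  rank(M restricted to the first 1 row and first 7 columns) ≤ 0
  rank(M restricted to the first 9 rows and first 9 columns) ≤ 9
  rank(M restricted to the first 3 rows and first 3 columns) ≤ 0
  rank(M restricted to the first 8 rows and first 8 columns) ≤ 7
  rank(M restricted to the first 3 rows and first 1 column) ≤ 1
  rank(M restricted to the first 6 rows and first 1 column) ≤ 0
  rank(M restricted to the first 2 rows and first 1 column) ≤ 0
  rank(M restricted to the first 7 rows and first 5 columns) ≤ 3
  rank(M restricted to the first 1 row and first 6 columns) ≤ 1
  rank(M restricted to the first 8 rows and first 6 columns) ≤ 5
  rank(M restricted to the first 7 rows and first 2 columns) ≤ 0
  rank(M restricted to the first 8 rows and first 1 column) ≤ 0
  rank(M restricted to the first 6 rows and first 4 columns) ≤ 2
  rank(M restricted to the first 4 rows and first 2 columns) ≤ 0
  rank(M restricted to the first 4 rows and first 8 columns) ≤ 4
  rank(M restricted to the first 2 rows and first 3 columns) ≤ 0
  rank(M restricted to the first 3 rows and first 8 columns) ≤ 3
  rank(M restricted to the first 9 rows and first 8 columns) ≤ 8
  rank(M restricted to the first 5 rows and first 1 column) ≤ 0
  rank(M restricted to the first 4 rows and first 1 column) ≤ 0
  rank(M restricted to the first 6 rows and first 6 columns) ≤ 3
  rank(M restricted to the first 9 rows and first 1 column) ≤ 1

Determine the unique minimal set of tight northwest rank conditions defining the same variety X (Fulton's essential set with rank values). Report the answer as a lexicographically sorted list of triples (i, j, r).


Computing R[i][j] = min implied NW-rank bound (n=9, 27 conditions):

  R[1]: 0 | 0 | 0 | 0 | 0 | 0 | 0 | 1 | 1
  R[2]: 0 | 0 | 0 | 1 | 1 | 1 | 1 | 2 | 2
  R[3]: 0 | 0 | 0 | 1 | 2 | 2 | 2 | 3 | 3
  R[4]: 0 | 0 | 1 | 2 | 3 | 3 | 3 | 4 | 4
  R[5]: 0 | 0 | 1 | 2 | 3 | 3 | 4 | 5 | 5
  R[6]: 0 | 0 | 1 | 2 | 3 | 3 | 4 | 5 | 6
  R[7]: 0 | 0 | 1 | 2 | 3 | 4 | 5 | 6 | 7
  R[8]: 0 | 1 | 2 | 3 | 4 | 5 | 6 | 7 | 8
  R[9]: 1 | 2 | 3 | 4 | 5 | 6 | 7 | 8 | 9

giving w = (8, 4, 5, 3, 7, 9, 6, 2, 1) via Δ²R.

Rothe diagram D(w) (24 cells), 5 SE-corners (essential conditions):

[(1, 7, 0), (3, 3, 0), (6, 6, 3), (7, 2, 0), (8, 1, 0)]


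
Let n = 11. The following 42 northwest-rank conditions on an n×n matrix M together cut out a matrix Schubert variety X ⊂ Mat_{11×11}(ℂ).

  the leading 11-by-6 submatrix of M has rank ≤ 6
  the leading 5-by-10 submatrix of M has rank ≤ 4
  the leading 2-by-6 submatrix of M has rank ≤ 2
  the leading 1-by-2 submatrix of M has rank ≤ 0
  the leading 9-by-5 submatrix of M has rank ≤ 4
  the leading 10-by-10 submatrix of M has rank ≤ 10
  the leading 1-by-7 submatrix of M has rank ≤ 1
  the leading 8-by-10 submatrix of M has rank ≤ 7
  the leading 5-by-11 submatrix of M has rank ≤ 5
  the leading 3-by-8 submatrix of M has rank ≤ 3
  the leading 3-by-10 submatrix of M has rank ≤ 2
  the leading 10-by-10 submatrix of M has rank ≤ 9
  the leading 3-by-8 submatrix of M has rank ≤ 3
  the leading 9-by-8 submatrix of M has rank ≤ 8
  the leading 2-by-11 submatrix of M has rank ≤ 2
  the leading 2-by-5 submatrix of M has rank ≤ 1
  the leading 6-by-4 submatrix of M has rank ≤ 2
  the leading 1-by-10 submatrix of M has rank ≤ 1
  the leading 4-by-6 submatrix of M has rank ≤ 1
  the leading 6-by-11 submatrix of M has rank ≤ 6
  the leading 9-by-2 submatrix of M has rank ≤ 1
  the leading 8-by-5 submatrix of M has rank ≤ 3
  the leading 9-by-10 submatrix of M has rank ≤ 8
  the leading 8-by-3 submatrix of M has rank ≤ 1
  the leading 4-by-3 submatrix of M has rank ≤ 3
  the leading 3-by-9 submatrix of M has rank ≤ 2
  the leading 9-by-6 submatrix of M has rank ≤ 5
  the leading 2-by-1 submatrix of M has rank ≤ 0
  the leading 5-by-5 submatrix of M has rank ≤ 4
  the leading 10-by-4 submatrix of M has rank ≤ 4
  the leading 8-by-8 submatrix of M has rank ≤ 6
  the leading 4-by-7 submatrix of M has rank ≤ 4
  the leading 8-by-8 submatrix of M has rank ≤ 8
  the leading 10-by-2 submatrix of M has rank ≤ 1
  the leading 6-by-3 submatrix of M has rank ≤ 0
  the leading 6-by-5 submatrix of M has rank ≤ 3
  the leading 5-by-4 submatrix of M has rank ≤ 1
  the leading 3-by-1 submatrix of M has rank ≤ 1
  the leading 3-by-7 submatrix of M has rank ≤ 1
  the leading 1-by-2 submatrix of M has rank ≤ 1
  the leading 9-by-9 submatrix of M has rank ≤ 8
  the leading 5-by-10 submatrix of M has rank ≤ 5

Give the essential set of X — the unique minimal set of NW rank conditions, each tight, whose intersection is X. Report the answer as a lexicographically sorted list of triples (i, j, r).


Rank table r_w(11×11) implied by the 42 constraints:

  0  0  0  1  1  1  1  1  1  1  1
  0  0  0  1  1  1  1  2  2  2  2
  0  0  0  1  1  1  1  2  2  2  3
  0  0  0  1  1  1  2  3  3  3  4
  0  0  0  1  2  2  3  4  4  4  5
  0  0  0  1  2  3  4  5  5  5  6
  1  1  1  2  3  4  5  6  6  6  7
  1  1  1  2  3  4  5  6  7  7  8
  1  1  2  3  4  5  6  7  8  8  9
  1  1  2  3  4  5  6  7  8  9  10
  1  2  3  4  5  6  7  8  9  10  11

second differences of R give the permutation w = (4, 8, 11, 7, 5, 6, 1, 9, 3, 10, 2).

Fulton essential set (6 of the 32 Rothe cells):

[(3, 7, 1), (3, 10, 2), (4, 6, 1), (6, 3, 0), (8, 3, 1), (10, 2, 1)]


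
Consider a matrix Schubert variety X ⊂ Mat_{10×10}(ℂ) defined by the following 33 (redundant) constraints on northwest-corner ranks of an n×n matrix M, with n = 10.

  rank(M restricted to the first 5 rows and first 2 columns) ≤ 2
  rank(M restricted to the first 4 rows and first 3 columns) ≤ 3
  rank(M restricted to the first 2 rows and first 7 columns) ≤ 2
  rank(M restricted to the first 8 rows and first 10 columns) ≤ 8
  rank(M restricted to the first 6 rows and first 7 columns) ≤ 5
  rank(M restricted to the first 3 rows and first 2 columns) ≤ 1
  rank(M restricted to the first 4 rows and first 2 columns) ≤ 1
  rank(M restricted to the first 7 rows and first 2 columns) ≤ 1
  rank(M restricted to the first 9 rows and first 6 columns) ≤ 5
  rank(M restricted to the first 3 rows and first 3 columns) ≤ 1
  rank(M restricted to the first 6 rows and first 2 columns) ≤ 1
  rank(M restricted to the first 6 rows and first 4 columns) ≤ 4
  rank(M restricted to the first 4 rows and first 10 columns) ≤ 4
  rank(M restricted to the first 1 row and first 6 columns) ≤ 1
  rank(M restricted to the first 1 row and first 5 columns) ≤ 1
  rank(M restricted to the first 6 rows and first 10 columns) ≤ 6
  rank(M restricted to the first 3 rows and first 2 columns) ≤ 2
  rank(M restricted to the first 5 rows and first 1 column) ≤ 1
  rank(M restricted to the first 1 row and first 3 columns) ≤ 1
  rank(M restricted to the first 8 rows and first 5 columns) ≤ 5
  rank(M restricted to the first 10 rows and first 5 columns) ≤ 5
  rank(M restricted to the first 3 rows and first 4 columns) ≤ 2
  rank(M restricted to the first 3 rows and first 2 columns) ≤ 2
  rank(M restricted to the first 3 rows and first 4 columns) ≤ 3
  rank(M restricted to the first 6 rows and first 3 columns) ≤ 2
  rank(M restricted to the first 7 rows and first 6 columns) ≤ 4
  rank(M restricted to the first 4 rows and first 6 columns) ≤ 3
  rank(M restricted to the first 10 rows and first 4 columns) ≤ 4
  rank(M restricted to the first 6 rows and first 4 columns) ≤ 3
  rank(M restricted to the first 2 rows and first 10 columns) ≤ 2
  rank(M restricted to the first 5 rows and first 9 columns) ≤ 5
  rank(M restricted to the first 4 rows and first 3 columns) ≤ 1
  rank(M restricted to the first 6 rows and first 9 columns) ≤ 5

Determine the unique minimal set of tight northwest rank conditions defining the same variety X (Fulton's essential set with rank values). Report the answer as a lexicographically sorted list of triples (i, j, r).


The tightest implied rank at each (i,j), from the 33 conditions:

  i=1: 1  1  1  1  1  1  1  1  1  1
  i=2: 1  1  1  2  2  2  2  2  2  2
  i=3: 1  1  1  2  3  3  3  3  3  3
  i=4: 1  1  1  2  3  3  4  4  4  4
  i=5: 1  1  2  3  4  4  5  5  5  5
  i=6: 1  1  2  3  4  4  5  5  5  6
  i=7: 1  1  2  3  4  4  5  6  6  7
  i=8: 1  2  3  4  5  5  6  7  7  8
  i=9: 1  2  3  4  5  5  6  7  8  9
  i=10: 1  2  3  4  5  6  7  8  9  10

the unique w with this rank table is (1, 4, 5, 7, 3, 10, 8, 2, 9, 6).

|D(w)|=15, |Ess(w)|=6:

[(4, 3, 1), (4, 6, 3), (6, 9, 5), (7, 2, 1), (7, 6, 4), (9, 6, 5)]


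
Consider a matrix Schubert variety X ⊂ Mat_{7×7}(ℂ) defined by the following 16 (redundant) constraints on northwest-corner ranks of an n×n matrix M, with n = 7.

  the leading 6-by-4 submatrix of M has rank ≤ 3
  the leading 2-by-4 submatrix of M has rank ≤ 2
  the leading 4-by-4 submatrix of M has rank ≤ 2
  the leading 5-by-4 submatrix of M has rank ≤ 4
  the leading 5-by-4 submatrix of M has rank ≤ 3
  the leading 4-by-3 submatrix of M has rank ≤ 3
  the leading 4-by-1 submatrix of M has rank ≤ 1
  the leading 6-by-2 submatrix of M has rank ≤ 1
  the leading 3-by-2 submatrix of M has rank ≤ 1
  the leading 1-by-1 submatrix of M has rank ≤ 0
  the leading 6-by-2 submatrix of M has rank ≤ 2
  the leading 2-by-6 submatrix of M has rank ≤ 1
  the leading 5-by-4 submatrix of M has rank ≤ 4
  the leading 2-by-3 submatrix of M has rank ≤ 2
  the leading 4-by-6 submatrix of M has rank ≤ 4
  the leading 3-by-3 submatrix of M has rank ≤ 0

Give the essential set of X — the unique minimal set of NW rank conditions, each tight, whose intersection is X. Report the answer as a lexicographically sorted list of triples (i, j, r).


Propagating the 16 rank bounds to every northwest block:

  i=1: 0 | 0 | 0 | 1 | 1 | 1 | 1
  i=2: 0 | 0 | 0 | 1 | 1 | 1 | 2
  i=3: 0 | 0 | 0 | 1 | 2 | 2 | 3
  i=4: 1 | 1 | 1 | 2 | 3 | 3 | 4
  i=5: 1 | 1 | 2 | 3 | 4 | 4 | 5
  i=6: 1 | 1 | 2 | 3 | 4 | 5 | 6
  i=7: 1 | 2 | 3 | 4 | 5 | 6 | 7

the unique w with this rank table is (4, 7, 5, 1, 3, 6, 2).

|D(w)|=13, |Ess(w)|=3:

[(2, 6, 1), (3, 3, 0), (6, 2, 1)]


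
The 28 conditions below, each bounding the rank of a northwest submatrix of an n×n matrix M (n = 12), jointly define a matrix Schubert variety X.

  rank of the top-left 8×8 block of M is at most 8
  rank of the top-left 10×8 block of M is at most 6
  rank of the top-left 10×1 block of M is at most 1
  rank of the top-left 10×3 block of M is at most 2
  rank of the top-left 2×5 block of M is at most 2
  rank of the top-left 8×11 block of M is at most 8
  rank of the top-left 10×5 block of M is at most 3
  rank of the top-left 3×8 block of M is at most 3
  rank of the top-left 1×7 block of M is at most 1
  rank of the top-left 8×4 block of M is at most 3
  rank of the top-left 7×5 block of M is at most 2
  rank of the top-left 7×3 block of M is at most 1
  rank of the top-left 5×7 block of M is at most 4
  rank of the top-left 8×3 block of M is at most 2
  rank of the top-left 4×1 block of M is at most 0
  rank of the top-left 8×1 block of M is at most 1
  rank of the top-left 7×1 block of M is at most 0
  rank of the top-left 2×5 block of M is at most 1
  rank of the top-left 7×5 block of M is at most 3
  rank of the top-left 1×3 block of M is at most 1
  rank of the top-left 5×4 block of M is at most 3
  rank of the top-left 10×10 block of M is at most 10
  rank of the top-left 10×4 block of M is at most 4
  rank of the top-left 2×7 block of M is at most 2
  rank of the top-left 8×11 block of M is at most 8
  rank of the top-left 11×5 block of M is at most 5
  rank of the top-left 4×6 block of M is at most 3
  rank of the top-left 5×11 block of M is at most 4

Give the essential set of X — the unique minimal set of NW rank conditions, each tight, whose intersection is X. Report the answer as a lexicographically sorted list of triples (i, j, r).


Propagating the 28 rank bounds to every northwest block:

  row 1: 0 1 1 1 1 1 1 1 1 1 1 1
  row 2: 0 1 1 1 1 2 2 2 2 2 2 2
  row 3: 0 1 1 2 2 3 3 3 3 3 3 3
  row 4: 0 1 1 2 2 3 4 4 4 4 4 4
  row 5: 0 1 1 2 2 3 4 4 4 4 4 5
  row 6: 0 1 1 2 2 3 4 5 5 5 5 6
  row 7: 0 1 1 2 2 3 4 5 6 6 6 7
  row 8: 1 2 2 3 3 4 5 6 7 7 7 8
  row 9: 1 2 2 3 3 4 5 6 7 8 8 9
  row 10: 1 2 2 3 3 4 5 6 7 8 9 10
  row 11: 1 2 3 4 4 5 6 7 8 9 10 11
  row 12: 1 2 3 4 5 6 7 8 9 10 11 12

hence w(1..12) = (2, 6, 4, 7, 12, 8, 9, 1, 10, 11, 3, 5).

7 SE-corners of the 27-cell Rothe diagram give Ess(w):

[(2, 5, 1), (5, 11, 4), (7, 1, 0), (7, 3, 1), (7, 5, 2), (10, 3, 2), (10, 5, 3)]


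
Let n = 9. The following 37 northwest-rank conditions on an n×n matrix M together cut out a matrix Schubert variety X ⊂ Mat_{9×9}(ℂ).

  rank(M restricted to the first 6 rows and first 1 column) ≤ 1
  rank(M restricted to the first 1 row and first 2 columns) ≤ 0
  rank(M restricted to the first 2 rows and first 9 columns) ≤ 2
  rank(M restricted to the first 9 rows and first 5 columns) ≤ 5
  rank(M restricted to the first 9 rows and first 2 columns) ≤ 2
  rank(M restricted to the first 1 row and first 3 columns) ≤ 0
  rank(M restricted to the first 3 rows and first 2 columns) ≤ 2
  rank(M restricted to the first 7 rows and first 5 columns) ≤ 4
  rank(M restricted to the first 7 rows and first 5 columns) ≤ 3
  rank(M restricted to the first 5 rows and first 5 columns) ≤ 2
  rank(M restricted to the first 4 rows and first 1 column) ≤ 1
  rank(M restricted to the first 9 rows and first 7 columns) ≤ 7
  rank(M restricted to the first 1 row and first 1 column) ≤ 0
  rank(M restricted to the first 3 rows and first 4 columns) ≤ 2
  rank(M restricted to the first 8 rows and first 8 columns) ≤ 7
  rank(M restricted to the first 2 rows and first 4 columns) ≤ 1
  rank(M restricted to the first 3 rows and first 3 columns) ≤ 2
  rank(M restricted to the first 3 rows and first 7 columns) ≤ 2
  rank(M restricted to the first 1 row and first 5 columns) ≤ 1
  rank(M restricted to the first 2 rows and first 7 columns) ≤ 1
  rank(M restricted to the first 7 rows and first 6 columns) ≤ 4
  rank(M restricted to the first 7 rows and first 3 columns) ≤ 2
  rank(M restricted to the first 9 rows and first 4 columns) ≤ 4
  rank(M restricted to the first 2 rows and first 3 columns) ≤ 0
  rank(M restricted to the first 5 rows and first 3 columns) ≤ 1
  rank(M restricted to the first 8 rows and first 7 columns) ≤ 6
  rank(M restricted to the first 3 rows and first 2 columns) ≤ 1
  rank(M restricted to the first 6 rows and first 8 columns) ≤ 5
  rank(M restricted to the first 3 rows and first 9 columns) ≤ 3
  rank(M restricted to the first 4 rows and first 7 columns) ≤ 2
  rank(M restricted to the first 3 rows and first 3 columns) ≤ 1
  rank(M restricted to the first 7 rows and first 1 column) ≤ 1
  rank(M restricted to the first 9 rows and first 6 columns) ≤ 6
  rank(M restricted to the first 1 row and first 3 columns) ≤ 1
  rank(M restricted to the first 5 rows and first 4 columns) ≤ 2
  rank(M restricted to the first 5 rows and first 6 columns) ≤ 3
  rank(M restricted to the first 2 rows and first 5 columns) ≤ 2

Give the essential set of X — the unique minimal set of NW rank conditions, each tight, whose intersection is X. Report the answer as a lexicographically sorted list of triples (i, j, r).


Reconstructing r_w from the 37 given conditions:

  R[1]: 0, 0, 0, 1, 1, 1, 1, 1, 1
  R[2]: 0, 0, 0, 1, 1, 1, 1, 2, 2
  R[3]: 1, 1, 1, 2, 2, 2, 2, 3, 3
  R[4]: 1, 1, 1, 2, 2, 2, 2, 3, 4
  R[5]: 1, 1, 1, 2, 2, 3, 3, 4, 5
  R[6]: 1, 2, 2, 3, 3, 4, 4, 5, 6
  R[7]: 1, 2, 2, 3, 3, 4, 5, 6, 7
  R[8]: 1, 2, 3, 4, 4, 5, 6, 7, 8
  R[9]: 1, 2, 3, 4, 5, 6, 7, 8, 9

hence w(1..9) = (4, 8, 1, 9, 6, 2, 7, 3, 5).

ℓ(w)=19; the 7 essential cells (i,j,r):

[(2, 3, 0), (2, 7, 1), (4, 7, 2), (5, 3, 1), (5, 5, 2), (7, 3, 2), (7, 5, 3)]


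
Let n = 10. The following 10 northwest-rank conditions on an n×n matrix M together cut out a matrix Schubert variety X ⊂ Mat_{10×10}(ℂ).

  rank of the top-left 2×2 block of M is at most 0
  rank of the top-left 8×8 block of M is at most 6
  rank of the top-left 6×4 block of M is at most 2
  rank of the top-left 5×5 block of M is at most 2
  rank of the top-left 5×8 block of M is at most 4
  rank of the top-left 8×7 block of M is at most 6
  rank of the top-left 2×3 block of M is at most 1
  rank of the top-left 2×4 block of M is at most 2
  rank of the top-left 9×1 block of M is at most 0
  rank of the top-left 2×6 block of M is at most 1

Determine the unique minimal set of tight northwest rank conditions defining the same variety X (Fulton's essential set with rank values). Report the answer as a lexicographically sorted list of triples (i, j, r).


Computing R[i][j] = min implied NW-rank bound (n=10, 10 conditions):

  R[1]: 0 | 0 | 1 | 1 | 1 | 1 | 1 | 1 | 1 | 1
  R[2]: 0 | 0 | 1 | 1 | 1 | 1 | 2 | 2 | 2 | 2
  R[3]: 0 | 1 | 2 | 2 | 2 | 2 | 3 | 3 | 3 | 3
  R[4]: 0 | 1 | 2 | 2 | 2 | 3 | 4 | 4 | 4 | 4
  R[5]: 0 | 1 | 2 | 2 | 2 | 3 | 4 | 4 | 5 | 5
  R[6]: 0 | 1 | 2 | 2 | 3 | 4 | 5 | 5 | 6 | 6
  R[7]: 0 | 1 | 2 | 3 | 4 | 5 | 6 | 6 | 7 | 7
  R[8]: 0 | 1 | 2 | 3 | 4 | 5 | 6 | 6 | 7 | 8
  R[9]: 0 | 1 | 2 | 3 | 4 | 5 | 6 | 7 | 8 | 9
  R[10]: 1 | 2 | 3 | 4 | 5 | 6 | 7 | 8 | 9 | 10

hence w(1..10) = (3, 7, 2, 6, 9, 5, 4, 10, 8, 1).

7 SE-corners of the 21-cell Rothe diagram give Ess(w):

[(2, 2, 0), (2, 6, 1), (5, 5, 2), (5, 8, 4), (6, 4, 2), (8, 8, 6), (9, 1, 0)]


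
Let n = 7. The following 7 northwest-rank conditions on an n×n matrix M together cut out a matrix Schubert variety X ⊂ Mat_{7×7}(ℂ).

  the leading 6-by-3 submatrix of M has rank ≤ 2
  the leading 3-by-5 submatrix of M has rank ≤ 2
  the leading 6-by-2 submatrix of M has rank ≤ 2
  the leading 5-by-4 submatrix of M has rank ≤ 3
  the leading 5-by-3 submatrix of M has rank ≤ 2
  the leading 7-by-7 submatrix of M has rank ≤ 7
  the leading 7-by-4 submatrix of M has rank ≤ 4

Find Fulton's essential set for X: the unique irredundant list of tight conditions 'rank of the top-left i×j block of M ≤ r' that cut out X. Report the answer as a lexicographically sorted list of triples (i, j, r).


Rank table r_w(7×7) implied by the 7 constraints:

  1 | 1 | 1 | 1 | 1 | 1 | 1
  1 | 2 | 2 | 2 | 2 | 2 | 2
  1 | 2 | 2 | 2 | 2 | 3 | 3
  1 | 2 | 2 | 3 | 3 | 4 | 4
  1 | 2 | 2 | 3 | 4 | 5 | 5
  1 | 2 | 2 | 3 | 4 | 5 | 6
  1 | 2 | 3 | 4 | 5 | 6 | 7

so w = (1, 2, 6, 4, 5, 7, 3).

D(w) has 6 cells with 2 SE-corners; essential set:

[(3, 5, 2), (6, 3, 2)]


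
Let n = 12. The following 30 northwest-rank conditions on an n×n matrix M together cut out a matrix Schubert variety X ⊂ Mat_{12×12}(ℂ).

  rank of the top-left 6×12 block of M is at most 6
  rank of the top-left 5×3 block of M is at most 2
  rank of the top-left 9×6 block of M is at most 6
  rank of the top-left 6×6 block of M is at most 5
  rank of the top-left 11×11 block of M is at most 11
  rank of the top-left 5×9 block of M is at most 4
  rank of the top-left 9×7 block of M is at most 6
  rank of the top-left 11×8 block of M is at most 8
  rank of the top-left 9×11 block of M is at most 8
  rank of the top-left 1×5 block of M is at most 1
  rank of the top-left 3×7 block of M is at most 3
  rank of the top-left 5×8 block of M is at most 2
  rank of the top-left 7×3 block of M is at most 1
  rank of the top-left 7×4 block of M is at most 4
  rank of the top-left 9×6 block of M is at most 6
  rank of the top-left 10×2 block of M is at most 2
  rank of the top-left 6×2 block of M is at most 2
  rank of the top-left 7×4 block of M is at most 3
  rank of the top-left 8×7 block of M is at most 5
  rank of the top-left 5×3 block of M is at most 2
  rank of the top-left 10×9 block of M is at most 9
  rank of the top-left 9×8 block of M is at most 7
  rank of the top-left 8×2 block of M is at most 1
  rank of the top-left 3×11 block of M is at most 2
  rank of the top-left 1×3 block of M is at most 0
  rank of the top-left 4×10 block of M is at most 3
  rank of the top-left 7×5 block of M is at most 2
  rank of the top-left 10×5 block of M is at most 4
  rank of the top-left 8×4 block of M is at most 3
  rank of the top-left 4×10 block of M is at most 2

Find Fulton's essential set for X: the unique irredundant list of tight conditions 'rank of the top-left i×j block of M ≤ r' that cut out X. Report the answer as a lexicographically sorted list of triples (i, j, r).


Propagating the 30 rank bounds to every northwest block:

  R[1]: 0 | 0 | 0 | 1 | 1 | 1 | 1 | 1 | 1 | 1 | 1 | 1
  R[2]: 1 | 1 | 1 | 2 | 2 | 2 | 2 | 2 | 2 | 2 | 2 | 2
  R[3]: 1 | 1 | 1 | 2 | 2 | 2 | 2 | 2 | 2 | 2 | 2 | 3
  R[4]: 1 | 1 | 1 | 2 | 2 | 2 | 2 | 2 | 2 | 2 | 3 | 4
  R[5]: 1 | 1 | 1 | 2 | 2 | 2 | 2 | 2 | 3 | 3 | 4 | 5
  R[6]: 1 | 1 | 1 | 2 | 2 | 3 | 3 | 3 | 4 | 4 | 5 | 6
  R[7]: 1 | 1 | 1 | 2 | 2 | 3 | 4 | 4 | 5 | 5 | 6 | 7
  R[8]: 1 | 1 | 2 | 3 | 3 | 4 | 5 | 5 | 6 | 6 | 7 | 8
  R[9]: 1 | 2 | 3 | 4 | 4 | 5 | 6 | 6 | 7 | 7 | 8 | 9
  R[10]: 1 | 2 | 3 | 4 | 4 | 5 | 6 | 7 | 8 | 8 | 9 | 10
  R[11]: 1 | 2 | 3 | 4 | 5 | 6 | 7 | 8 | 9 | 9 | 10 | 11
  R[12]: 1 | 2 | 3 | 4 | 5 | 6 | 7 | 8 | 9 | 10 | 11 | 12

reading off 1-entries of Δ²R: w = (4, 1, 12, 11, 9, 6, 7, 3, 2, 8, 5, 10).

D(w) has 34 cells with 8 SE-corners; essential set:

[(1, 3, 0), (3, 11, 2), (4, 10, 2), (5, 8, 2), (7, 3, 1), (7, 5, 2), (8, 2, 1), (10, 5, 4)]


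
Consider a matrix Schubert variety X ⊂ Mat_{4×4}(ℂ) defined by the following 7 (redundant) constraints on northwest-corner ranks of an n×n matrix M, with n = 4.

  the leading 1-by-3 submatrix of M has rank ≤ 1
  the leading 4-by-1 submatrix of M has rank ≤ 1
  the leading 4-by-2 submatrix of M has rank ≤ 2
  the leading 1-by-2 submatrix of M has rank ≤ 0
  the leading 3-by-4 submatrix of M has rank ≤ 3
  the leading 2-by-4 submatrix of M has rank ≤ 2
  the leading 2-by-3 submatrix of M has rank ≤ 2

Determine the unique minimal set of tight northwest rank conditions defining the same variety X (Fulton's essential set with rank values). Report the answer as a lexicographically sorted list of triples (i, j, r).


Rank table r_w(4×4) implied by the 7 constraints:

  0  0  1  1
  1  1  2  2
  1  2  3  3
  1  2  3  4

so w = (3, 1, 2, 4).

Fulton essential set (1 of the 2 Rothe cells):

[(1, 2, 0)]


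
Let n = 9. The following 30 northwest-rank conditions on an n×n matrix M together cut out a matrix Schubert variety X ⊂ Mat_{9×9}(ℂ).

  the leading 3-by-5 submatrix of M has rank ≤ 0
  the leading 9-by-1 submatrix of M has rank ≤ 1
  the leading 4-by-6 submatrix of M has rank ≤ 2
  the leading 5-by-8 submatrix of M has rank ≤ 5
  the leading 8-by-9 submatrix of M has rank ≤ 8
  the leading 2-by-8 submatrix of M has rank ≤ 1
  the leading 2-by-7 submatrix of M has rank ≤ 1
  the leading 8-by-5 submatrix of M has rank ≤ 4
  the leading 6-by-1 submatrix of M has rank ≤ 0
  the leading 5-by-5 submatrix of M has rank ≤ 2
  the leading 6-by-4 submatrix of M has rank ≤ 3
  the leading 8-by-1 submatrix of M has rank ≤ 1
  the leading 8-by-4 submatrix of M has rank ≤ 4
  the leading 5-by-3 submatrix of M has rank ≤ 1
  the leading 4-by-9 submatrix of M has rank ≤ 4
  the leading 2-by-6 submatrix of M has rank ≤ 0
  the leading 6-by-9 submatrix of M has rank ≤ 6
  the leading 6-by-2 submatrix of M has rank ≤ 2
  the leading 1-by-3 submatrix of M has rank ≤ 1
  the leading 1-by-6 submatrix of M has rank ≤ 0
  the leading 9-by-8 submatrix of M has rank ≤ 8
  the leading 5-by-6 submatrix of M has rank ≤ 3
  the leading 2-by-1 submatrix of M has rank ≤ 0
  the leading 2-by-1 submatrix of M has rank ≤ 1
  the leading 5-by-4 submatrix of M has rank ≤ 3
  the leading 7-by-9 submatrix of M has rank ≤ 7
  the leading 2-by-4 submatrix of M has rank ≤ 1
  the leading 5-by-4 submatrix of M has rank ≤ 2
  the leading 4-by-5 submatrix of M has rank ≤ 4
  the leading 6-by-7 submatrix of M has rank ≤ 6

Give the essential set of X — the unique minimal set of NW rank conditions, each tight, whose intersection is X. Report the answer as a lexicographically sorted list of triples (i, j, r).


Computing R[i][j] = min implied NW-rank bound (n=9, 30 conditions):

  i=1: 0 0 0 0 0 0 1 1 1
  i=2: 0 0 0 0 0 0 1 1 2
  i=3: 0 0 0 0 0 1 2 2 3
  i=4: 0 1 1 1 1 2 3 3 4
  i=5: 0 1 1 2 2 3 4 4 5
  i=6: 0 1 2 3 3 4 5 5 6
  i=7: 1 2 3 4 4 5 6 6 7
  i=8: 1 2 3 4 4 5 6 7 8
  i=9: 1 2 3 4 5 6 7 8 9

the unique w with this rank table is (7, 9, 6, 2, 4, 3, 1, 8, 5).

|D(w)|=23, |Ess(w)|=6:

[(2, 6, 0), (2, 8, 1), (3, 5, 0), (5, 3, 1), (6, 1, 0), (8, 5, 4)]


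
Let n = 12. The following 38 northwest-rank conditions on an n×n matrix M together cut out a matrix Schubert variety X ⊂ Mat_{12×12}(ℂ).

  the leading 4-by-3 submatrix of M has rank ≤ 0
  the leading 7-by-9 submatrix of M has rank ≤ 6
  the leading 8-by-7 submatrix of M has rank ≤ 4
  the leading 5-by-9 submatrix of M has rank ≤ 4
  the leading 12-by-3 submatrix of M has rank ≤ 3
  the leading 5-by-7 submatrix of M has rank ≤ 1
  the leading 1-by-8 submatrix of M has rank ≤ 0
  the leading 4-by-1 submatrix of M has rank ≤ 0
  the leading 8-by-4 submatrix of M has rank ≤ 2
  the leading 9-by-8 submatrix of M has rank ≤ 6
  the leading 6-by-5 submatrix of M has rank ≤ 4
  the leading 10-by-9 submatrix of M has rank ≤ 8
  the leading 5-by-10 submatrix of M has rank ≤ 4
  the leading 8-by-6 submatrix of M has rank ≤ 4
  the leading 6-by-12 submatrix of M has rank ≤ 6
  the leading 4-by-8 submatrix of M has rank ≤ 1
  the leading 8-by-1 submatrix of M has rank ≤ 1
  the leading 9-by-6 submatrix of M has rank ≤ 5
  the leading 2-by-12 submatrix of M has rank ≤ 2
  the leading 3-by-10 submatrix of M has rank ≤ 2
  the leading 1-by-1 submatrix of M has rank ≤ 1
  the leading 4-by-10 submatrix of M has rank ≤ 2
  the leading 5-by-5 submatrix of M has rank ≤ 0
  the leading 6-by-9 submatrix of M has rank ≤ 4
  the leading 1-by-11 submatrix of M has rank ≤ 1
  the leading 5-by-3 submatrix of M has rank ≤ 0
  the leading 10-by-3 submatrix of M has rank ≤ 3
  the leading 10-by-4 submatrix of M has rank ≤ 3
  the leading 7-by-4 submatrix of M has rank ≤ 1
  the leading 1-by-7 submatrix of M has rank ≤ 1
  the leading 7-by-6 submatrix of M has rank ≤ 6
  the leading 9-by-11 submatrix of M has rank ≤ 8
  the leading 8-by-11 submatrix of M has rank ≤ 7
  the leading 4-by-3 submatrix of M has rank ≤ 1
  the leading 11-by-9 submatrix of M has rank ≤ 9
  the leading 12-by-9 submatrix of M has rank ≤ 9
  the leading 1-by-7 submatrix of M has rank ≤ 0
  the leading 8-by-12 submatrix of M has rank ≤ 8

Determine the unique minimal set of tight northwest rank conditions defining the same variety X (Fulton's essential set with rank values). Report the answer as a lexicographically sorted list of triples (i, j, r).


Computing R[i][j] = min implied NW-rank bound (n=12, 38 conditions):

  R[1]: 0 | 0 | 0 | 0 | 0 | 0 | 0 | 0 | 1 | 1 | 1 | 1
  R[2]: 0 | 0 | 0 | 0 | 0 | 1 | 1 | 1 | 2 | 2 | 2 | 2
  R[3]: 0 | 0 | 0 | 0 | 0 | 1 | 1 | 1 | 2 | 2 | 3 | 3
  R[4]: 0 | 0 | 0 | 0 | 0 | 1 | 1 | 1 | 2 | 2 | 3 | 4
  R[5]: 0 | 0 | 0 | 0 | 0 | 1 | 1 | 2 | 3 | 3 | 4 | 5
  R[6]: 1 | 1 | 1 | 1 | 1 | 2 | 2 | 3 | 4 | 4 | 5 | 6
  R[7]: 1 | 1 | 1 | 1 | 2 | 3 | 3 | 4 | 5 | 5 | 6 | 7
  R[8]: 1 | 2 | 2 | 2 | 3 | 4 | 4 | 5 | 6 | 6 | 7 | 8
  R[9]: 1 | 2 | 3 | 3 | 4 | 5 | 5 | 6 | 7 | 7 | 8 | 9
  R[10]: 1 | 2 | 3 | 3 | 4 | 5 | 6 | 7 | 8 | 8 | 9 | 10
  R[11]: 1 | 2 | 3 | 4 | 5 | 6 | 7 | 8 | 9 | 9 | 10 | 11
  R[12]: 1 | 2 | 3 | 4 | 5 | 6 | 7 | 8 | 9 | 10 | 11 | 12

hence w(1..12) = (9, 6, 11, 12, 8, 1, 5, 2, 3, 7, 4, 10).

Fulton essential set (7 of the 39 Rothe cells):

[(1, 8, 0), (4, 8, 1), (4, 10, 2), (5, 5, 0), (5, 7, 1), (7, 4, 1), (10, 4, 3)]


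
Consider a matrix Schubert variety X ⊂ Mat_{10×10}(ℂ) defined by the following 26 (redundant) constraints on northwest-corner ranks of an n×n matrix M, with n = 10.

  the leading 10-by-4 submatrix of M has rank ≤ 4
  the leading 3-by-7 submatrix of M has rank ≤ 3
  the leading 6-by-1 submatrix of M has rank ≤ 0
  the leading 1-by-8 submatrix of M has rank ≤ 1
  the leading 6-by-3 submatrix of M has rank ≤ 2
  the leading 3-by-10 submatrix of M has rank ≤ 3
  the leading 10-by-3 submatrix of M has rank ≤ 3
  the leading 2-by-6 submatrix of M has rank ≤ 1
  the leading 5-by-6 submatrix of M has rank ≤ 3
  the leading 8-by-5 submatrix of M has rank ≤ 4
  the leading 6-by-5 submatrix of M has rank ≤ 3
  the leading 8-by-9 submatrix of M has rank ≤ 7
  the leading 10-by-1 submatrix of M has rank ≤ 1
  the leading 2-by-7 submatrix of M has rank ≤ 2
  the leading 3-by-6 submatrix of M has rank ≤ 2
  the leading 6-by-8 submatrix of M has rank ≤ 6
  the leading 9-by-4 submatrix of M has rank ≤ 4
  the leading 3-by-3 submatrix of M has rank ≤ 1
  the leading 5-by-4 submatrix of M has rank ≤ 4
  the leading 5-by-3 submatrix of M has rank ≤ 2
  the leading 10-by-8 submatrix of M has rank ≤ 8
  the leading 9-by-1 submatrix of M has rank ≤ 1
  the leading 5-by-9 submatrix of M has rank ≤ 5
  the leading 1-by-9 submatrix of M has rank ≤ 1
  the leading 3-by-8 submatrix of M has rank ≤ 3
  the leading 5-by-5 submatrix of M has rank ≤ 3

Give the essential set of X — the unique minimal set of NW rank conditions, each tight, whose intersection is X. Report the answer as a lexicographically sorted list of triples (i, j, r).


The tightest implied rank at each (i,j), from the 26 conditions:

  0, 1, 1, 1, 1, 1, 1, 1, 1, 1
  0, 1, 1, 1, 1, 1, 2, 2, 2, 2
  0, 1, 1, 2, 2, 2, 3, 3, 3, 3
  0, 1, 2, 3, 3, 3, 4, 4, 4, 4
  0, 1, 2, 3, 3, 3, 4, 5, 5, 5
  0, 1, 2, 3, 3, 4, 5, 6, 6, 6
  1, 2, 3, 4, 4, 5, 6, 7, 7, 7
  1, 2, 3, 4, 4, 5, 6, 7, 7, 8
  1, 2, 3, 4, 5, 6, 7, 8, 8, 9
  1, 2, 3, 4, 5, 6, 7, 8, 9, 10

so w = (2, 7, 4, 3, 8, 6, 1, 10, 5, 9).

|D(w)|=16, |Ess(w)|=7:

[(2, 6, 1), (3, 3, 1), (5, 6, 3), (6, 1, 0), (6, 5, 3), (8, 5, 4), (8, 9, 7)]
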